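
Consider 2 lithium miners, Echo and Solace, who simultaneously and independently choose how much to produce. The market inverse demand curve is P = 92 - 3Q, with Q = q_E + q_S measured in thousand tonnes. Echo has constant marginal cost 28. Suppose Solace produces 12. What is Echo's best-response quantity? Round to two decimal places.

With the rival's output fixed at 12, Echo's profit is π_E = (92 - 3·12 - 3q_E)q_E - (28q_E) = (56 - 3q_E)q_E - (28q_E).
∂π_E/∂q_E = 28 - 6q_E = 0, so q_E = 14/3.

4.67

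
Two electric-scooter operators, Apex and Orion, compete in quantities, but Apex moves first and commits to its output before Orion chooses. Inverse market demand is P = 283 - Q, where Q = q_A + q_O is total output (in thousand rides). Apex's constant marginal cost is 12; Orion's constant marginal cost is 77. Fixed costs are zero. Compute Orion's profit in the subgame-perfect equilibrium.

Solve by backward induction. Given q_A, the follower Orion maximises π_O = (283 - q_A - q_O)q_O - 77q_O.
Follower FOC: 206 - q_A - 2q_O = 0, so q_O(q_A) = (206 - q_A)/2.
Apex substitutes q_O(q_A) into its own profit: π_A = q_A(283 - q_A - (206 - q_A)/2) - 12q_A = (180 - (1/2)q_A)q_A - 12q_A.
The leader's first-order condition 168 - q_A = 0 yields q_A = 168.
Then q_O = (206 - 168)/2 = 19.
Price P = 283 - 187 = 96.
Orion's profit: (96 - 77)·19 = 361.

361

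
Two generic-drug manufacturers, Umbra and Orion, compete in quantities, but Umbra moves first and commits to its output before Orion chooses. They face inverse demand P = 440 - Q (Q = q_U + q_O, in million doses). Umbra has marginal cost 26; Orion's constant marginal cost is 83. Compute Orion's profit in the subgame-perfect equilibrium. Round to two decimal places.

The follower Orion best-responds to any q_U: π_O = (440 - Q)q_O - 83q_O.
∂π_O/∂q_O = 357 - q_U - 2q_O = 0 gives the reaction function q_O = (357 - q_U)/2.
Umbra substitutes q_O(q_U) into its own profit: π_U = q_U(440 - q_U - (357 - q_U)/2) - 26q_U = (523/2 - (1/2)q_U)q_U - 26q_U.
Maximising: ∂π_U/∂q_U = 471/2 - q_U = 0, giving q_U = 471/2.
Then q_O = (357 - 471/2)/2 = 243/4.
Price P = 440 - 1185/4 = 575/4.
Orion's profit: (575/4 - 83)·(243/4) = 3690.5625.

3690.56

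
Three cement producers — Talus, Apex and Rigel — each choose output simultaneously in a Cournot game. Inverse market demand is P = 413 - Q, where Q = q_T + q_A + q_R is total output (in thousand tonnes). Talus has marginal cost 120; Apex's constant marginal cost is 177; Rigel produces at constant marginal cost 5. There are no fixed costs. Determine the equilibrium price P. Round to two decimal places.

Talus's profit: π_T = (413 - Q)q_T - (120q_T). Setting ∂π_T/∂q_T = 0: 293 - 2q_T - (q_A + q_R) = 0.
Apex's first-order condition: 236 - 2q_A - (q_T + q_R) = 0.
Rigel's profit: π_R = (413 - Q)q_R - (5q_R). Setting ∂π_R/∂q_R = 0: 408 - 2q_R - (q_T + q_A) = 0.
Adding the 3 conditions: 937 − 2Q − 2Q = 0, i.e. Q = 937/4.
Back-substituting: q_T = (293 − 937/4) = 235/4, q_A = (236 − 937/4) = 7/4, q_R = (408 − 937/4) = 695/4.
Total output Q = 937/4, so price P = 413 - 937/4 = 715/4.

178.75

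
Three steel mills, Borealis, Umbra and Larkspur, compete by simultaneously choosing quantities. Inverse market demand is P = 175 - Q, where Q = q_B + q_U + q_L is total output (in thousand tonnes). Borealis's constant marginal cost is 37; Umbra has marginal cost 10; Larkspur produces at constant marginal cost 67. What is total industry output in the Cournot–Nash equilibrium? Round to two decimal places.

102.75

Borealis's profit: π_B = (175 - Q)q_B - (37q_B). Setting ∂π_B/∂q_B = 0: 138 - 2q_B - (q_U + q_L) = 0.
Umbra's first-order condition: 165 - 2q_U - (q_B + q_L) = 0.
Larkspur's profit: π_L = (175 - Q)q_L - (67q_L). Setting ∂π_L/∂q_L = 0: 108 - 2q_L - (q_B + q_U) = 0.
Summing all 3 equations gives 411 − 4Q = 0, hence Q = 411/4.
Back-substituting: q_B = (138 − 411/4) = 141/4, q_U = (165 − 411/4) = 249/4, q_L = (108 − 411/4) = 21/4.
Total output Q = 141/4 + 249/4 + 21/4 = 411/4.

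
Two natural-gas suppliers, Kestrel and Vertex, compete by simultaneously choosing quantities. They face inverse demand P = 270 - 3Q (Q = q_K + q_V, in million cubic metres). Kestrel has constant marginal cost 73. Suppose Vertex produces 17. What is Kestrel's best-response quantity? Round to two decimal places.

With the rival's output fixed at 17, Kestrel's profit is π_K = (270 - 3·17 - 3q_K)q_K - (73q_K) = (219 - 3q_K)q_K - (73q_K).
∂π_K/∂q_K = 146 - 6q_K = 0, so q_K = 73/3.

24.33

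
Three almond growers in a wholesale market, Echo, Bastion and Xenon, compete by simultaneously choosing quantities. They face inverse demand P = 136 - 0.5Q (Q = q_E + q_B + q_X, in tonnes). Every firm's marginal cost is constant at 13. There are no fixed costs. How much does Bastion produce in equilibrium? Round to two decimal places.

A representative firm's profit is π_i = q_i(136 - 0.5Q) - 13q_i.
First-order condition (treating rivals' output as given): 123 - q_i - (1/2)·Σ_{j≠i} q_j = 0.
By symmetry each firm produces the same amount; substituting Σ_{j≠i} q_j = 2q_i yields q_i = 123/2.

61.50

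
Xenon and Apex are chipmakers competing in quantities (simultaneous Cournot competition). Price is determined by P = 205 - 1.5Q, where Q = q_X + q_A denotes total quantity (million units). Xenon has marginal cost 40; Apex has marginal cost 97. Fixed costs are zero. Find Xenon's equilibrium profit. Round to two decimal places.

3650.67

Xenon's profit: π_X = (205 - 1.5Q)q_X - (40q_X). Setting ∂π_X/∂q_X = 0: 165 - 3q_X - (3/2)(q_A) = 0.
Apex's first-order condition: 108 - 3q_A - (3/2)(q_X) = 0.
So q_X = (165 - (3/2)q_A)/3 and q_A = (108 - (3/2)q_X)/3.
Solving the pair: q_X = 148/3, q_A = 34/3.
Price P = 205 - (3/2)·(182/3) = 114.
Xenon's profit: (114 - 40)·(148/3) = 3650.6667.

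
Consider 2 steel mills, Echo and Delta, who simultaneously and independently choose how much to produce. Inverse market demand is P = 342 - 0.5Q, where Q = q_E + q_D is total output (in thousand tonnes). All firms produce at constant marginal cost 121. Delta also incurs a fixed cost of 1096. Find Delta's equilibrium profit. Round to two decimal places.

9757.56

A representative firm's profit is π_i = q_i(342 - 0.5Q) - 121q_i.
Setting ∂π_i/∂q_i = 0 with rivals' quantities fixed: 221 - q_i - (1/2)q_j = 0.
With identical firms every q_j equals q_i, so q_j = q_i and 221 = (3/2)q_i, giving q_i = 442/3.
Price P = 342 - (1/2)·(884/3) = 584/3.
Delta's profit: (584/3 - 121)·(442/3) - 1096 = 9757.5556.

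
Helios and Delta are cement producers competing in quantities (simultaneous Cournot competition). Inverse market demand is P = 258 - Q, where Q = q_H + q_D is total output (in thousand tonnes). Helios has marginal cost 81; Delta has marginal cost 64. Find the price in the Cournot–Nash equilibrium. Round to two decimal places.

Helios's profit: π_H = (258 - Q)q_H - (81q_H). Setting ∂π_H/∂q_H = 0: 177 - 2q_H - (q_D) = 0.
Delta's profit: π_D = (258 - Q)q_D - (64q_D). Setting ∂π_D/∂q_D = 0: 194 - 2q_D - (q_H) = 0.
So q_H = (177 - q_D)/2 and q_D = (194 - q_H)/2.
Substituting one into the other gives q_H = 160/3 and q_D = 211/3.
Total output Q = 371/3, so price P = 258 - 371/3 = 403/3.

134.33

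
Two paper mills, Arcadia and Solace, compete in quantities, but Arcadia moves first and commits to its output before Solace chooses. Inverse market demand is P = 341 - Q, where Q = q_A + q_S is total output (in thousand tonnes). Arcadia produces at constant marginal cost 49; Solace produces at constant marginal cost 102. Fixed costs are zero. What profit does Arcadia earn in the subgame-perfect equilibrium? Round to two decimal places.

14878.13

Solve by backward induction. Given q_A, the follower Solace maximises π_S = (341 - q_A - q_S)q_S - 102q_S.
∂π_S/∂q_S = 239 - q_A - 2q_S = 0 gives the reaction function q_S = (239 - q_A)/2.
Arcadia substitutes q_S(q_A) into its own profit: π_A = q_A(341 - q_A - (239 - q_A)/2) - 49q_A = (443/2 - (1/2)q_A)q_A - 49q_A.
Leader FOC: 345/2 - q_A = 0, so q_A = 345/2.
Then q_S = (239 - 345/2)/2 = 133/4.
Price P = 341 - 823/4 = 541/4.
Arcadia's profit: (541/4 - 49)·(345/2) = 14878.1250.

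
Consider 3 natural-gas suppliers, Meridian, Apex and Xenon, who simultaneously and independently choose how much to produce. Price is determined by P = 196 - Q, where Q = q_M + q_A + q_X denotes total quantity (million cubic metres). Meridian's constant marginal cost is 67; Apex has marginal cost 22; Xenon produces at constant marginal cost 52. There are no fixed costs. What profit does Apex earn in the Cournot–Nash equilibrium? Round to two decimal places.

Meridian's profit: π_M = (196 - Q)q_M - (67q_M). Setting ∂π_M/∂q_M = 0: 129 - 2q_M - (q_A + q_X) = 0.
Apex's profit: π_A = (196 - Q)q_A - (22q_A). Setting ∂π_A/∂q_A = 0: 174 - 2q_A - (q_M + q_X) = 0.
Xenon's profit: π_X = (196 - Q)q_X - (52q_X). Setting ∂π_X/∂q_X = 0: 144 - 2q_X - (q_M + q_A) = 0.
Adding the 3 first-order conditions: 447 − 4Q = 0, so Q = 447/4.
Back-substituting: q_M = (129 − 447/4) = 69/4, q_A = (174 − 447/4) = 249/4, q_X = (144 − 447/4) = 129/4.
Price P = 196 - 447/4 = 337/4.
Apex's profit: (337/4 - 22)·(249/4) = 3875.0625.

3875.06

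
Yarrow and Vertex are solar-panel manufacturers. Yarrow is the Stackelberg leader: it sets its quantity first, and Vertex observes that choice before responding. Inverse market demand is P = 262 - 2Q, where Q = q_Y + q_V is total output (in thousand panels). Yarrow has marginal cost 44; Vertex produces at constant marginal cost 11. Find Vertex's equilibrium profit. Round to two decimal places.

The follower Vertex best-responds to any q_Y: π_V = (262 - 2Q)q_V - 11q_V.
Follower FOC: 251 - 2q_Y - 4q_V = 0, so q_V(q_Y) = (251 - 2q_Y)/4.
Yarrow substitutes q_V(q_Y) into its own profit: π_Y = q_Y(262 - 2q_Y - (251 - 2q_Y)/2) - 44q_Y = (273/2 - q_Y)q_Y - 44q_Y.
Maximising: ∂π_Y/∂q_Y = 185/2 - 2q_Y = 0, giving q_Y = 185/4.
Then q_V = (251 - 2·(185/4))/4 = 317/8.
Price P = 262 - 2·(687/8) = 361/4.
Vertex's profit: (361/4 - 11)·(317/8) = 3140.2813.

3140.28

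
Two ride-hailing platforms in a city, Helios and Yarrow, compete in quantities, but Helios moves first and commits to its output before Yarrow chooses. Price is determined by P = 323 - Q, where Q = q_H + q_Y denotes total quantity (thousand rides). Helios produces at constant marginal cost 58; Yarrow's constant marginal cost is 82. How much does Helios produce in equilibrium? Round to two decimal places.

144.50

Solve by backward induction. Given q_H, the follower Yarrow maximises π_Y = (323 - q_H - q_Y)q_Y - 82q_Y.
Follower FOC: 241 - q_H - 2q_Y = 0, so q_Y(q_H) = (241 - q_H)/2.
Helios substitutes q_Y(q_H) into its own profit: π_H = q_H(323 - q_H - (241 - q_H)/2) - 58q_H = (405/2 - (1/2)q_H)q_H - 58q_H.
Leader FOC: 289/2 - q_H = 0, so q_H = 289/2.
Then q_Y = (241 - 289/2)/2 = 193/4.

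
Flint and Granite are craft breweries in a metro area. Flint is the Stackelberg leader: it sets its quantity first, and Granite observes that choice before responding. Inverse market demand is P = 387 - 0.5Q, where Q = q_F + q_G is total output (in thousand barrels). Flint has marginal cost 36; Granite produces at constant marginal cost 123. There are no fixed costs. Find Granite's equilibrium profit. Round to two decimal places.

1012.50

The follower Granite best-responds to any q_F: π_G = (387 - 0.5Q)q_G - 123q_G.
Follower FOC: 264 - (1/2)q_F - q_G = 0, so q_G(q_F) = (264 - (1/2)q_F).
Flint substitutes q_G(q_F) into its own profit: π_F = q_F(387 - (1/2)q_F - (264 - (1/2)q_F)/2) - 36q_F = (255 - (1/4)q_F)q_F - 36q_F.
Maximising: ∂π_F/∂q_F = 219 - (1/2)q_F = 0, giving q_F = 438.
Then q_G = (264 - (1/2)·438) = 45.
Price P = 387 - (1/2)·483 = 291/2.
Granite's profit: (291/2 - 123)·45 = 1012.5000.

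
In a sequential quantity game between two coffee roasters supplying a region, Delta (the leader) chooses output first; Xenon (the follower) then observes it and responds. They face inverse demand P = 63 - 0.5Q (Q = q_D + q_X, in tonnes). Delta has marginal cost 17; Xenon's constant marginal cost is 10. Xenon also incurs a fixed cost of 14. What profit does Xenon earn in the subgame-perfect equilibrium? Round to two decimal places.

547.13

Solve by backward induction. Given q_D, the follower Xenon maximises π_X = (63 - (1/2)q_D - (1/2)q_X)q_X - 10q_X.
∂π_X/∂q_X = 53 - (1/2)q_D - q_X = 0 gives the reaction function q_X = (53 - (1/2)q_D).
The leader anticipates this reaction. Substituting into P = 63 - 0.5Q gives P = 73/2 - (1/4)q_D, so π_D = (73/2 - (1/4)q_D)q_D - 17q_D.
Leader FOC: 39/2 - (1/2)q_D = 0, so q_D = 39.
Then q_X = (53 - (1/2)·39) = 67/2.
Price P = 63 - (1/2)·(145/2) = 107/4.
Xenon's profit: (107/4 - 10)·(67/2) - 14 = 547.1250.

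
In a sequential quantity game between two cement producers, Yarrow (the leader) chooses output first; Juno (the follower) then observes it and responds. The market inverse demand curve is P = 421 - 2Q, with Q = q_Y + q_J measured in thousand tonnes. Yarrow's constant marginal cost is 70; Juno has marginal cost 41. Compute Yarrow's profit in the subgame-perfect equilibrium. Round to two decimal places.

6480.25

The follower Juno best-responds to any q_Y: π_J = (421 - 2Q)q_J - 41q_J.
Follower FOC: 380 - 2q_Y - 4q_J = 0, so q_J(q_Y) = (380 - 2q_Y)/4.
The leader anticipates this reaction. Substituting into P = 421 - 2Q gives P = 231 - q_Y, so π_Y = (231 - q_Y)q_Y - 70q_Y.
Maximising: ∂π_Y/∂q_Y = 161 - 2q_Y = 0, giving q_Y = 161/2.
Then q_J = (380 - 2·(161/2))/4 = 219/4.
Price P = 421 - 2·(541/4) = 301/2.
Yarrow's profit: (301/2 - 70)·(161/2) = 6480.2500.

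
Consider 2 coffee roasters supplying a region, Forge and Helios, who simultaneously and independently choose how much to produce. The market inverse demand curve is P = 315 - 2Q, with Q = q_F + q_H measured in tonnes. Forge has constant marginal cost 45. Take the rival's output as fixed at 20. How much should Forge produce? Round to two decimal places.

With the rival's output fixed at 20, Forge's profit is π_F = (315 - 2·20 - 2q_F)q_F - (45q_F) = (275 - 2q_F)q_F - (45q_F).
∂π_F/∂q_F = 230 - 4q_F = 0, so q_F = 115/2.

57.50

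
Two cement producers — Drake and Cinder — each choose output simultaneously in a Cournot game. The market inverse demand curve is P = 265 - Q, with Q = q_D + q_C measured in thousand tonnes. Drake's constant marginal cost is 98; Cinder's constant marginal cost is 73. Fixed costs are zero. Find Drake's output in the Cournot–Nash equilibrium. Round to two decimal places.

Drake's profit: π_D = (265 - Q)q_D - (98q_D). Setting ∂π_D/∂q_D = 0: 167 - 2q_D - (q_C) = 0.
Cinder's first-order condition: 192 - 2q_C - (q_D) = 0.
So q_D = (167 - q_C)/2 and q_C = (192 - q_D)/2.
Substituting one into the other gives q_D = 142/3 and q_C = 217/3.

47.33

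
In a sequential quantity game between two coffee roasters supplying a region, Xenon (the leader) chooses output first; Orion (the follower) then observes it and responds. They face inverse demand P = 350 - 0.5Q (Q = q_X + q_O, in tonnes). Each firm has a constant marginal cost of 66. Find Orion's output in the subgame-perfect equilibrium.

Solve by backward induction. Given q_X, the follower Orion maximises π_O = (350 - (1/2)q_X - (1/2)q_O)q_O - 66q_O.
Follower FOC: 284 - (1/2)q_X - q_O = 0, so q_O(q_X) = (284 - (1/2)q_X).
Xenon substitutes q_O(q_X) into its own profit: π_X = q_X(350 - (1/2)q_X - (284 - (1/2)q_X)/2) - 66q_X = (208 - (1/4)q_X)q_X - 66q_X.
Maximising: ∂π_X/∂q_X = 142 - (1/2)q_X = 0, giving q_X = 284.
Then q_O = (284 - (1/2)·284) = 142.

142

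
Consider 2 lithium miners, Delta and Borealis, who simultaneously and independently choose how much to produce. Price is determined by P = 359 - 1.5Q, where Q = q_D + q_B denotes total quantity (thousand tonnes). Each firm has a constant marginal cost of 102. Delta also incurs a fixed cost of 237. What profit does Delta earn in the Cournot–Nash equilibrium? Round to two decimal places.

4655.52

Each firm earns π_i = (359 - 1.5Q)q_i - 102q_i.
Setting ∂π_i/∂q_i = 0 with rivals' quantities fixed: 257 - 3q_i - (3/2)q_j = 0.
By symmetry each firm produces the same amount; substituting q_j = q_i yields q_i = 257/(9/2) = 514/9.
Price P = 359 - (3/2)·(1028/9) = 563/3.
Delta's profit: (563/3 - 102)·(514/9) - 237 = 4655.5185.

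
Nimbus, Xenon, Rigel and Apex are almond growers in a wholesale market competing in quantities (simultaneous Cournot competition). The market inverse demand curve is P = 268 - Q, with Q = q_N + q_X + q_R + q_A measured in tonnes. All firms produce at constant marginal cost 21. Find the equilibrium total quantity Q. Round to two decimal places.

197.60

A representative firm's profit is π_i = q_i(268 - Q) - 21q_i.
First-order condition (treating rivals' output as given): 247 - 2q_i - Σ_{j≠i} q_j = 0.
With identical firms every q_j equals q_i, so Σ_{j≠i} q_j = 3q_i and 247 = 5q_i, giving q_i = 247/5.
Total output Q = 247/5 + 247/5 + 247/5 + 247/5 = 988/5.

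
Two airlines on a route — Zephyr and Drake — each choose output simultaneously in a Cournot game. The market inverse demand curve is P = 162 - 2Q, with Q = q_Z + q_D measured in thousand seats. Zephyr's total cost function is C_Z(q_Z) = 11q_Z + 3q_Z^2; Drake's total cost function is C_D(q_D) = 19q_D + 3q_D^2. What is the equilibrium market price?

Zephyr's profit: π_Z = (162 - 2Q)q_Z - (11q_Z + 3q_Z²). Setting ∂π_Z/∂q_Z = 0: 151 - 10q_Z - 2(q_D) = 0.
Drake's first-order condition: 143 - 10q_D - 2(q_Z) = 0.
Best responses: q_Z = (151 - 2q_D)/10, q_D = (143 - 2q_Z)/10.
Substituting one into the other gives q_Z = 51/4 and q_D = 47/4.
Total output Q = 49/2, so price P = 162 - 2·(49/2) = 113.

113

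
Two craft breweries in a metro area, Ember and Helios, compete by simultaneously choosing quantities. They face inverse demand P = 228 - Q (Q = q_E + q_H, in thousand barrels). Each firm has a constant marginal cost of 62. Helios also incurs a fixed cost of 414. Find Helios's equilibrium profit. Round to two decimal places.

Each firm earns π_i = (228 - Q)q_i - 62q_i.
Setting ∂π_i/∂q_i = 0 with rivals' quantities fixed: 166 - 2q_i - q_j = 0.
By symmetry each firm produces the same amount; substituting q_j = q_i yields q_i = 166/3.
Price P = 228 - 332/3 = 352/3.
Helios's profit: (352/3 - 62)·(166/3) - 414 = 2647.7778.

2647.78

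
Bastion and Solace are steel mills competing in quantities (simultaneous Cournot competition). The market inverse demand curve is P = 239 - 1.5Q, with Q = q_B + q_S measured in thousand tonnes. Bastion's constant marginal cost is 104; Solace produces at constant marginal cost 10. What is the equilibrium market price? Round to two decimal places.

Bastion's profit: π_B = (239 - 1.5Q)q_B - (104q_B). Setting ∂π_B/∂q_B = 0: 135 - 3q_B - (3/2)(q_S) = 0.
Solace's profit: π_S = (239 - 1.5Q)q_S - (10q_S). Setting ∂π_S/∂q_S = 0: 229 - 3q_S - (3/2)(q_B) = 0.
Best responses: q_B = (135 - (3/2)q_S)/3, q_S = (229 - (3/2)q_B)/3.
Solving the pair: q_B = 82/9, q_S = 646/9.
Total output Q = 728/9, so price P = 239 - (3/2)·(728/9) = 353/3.

117.67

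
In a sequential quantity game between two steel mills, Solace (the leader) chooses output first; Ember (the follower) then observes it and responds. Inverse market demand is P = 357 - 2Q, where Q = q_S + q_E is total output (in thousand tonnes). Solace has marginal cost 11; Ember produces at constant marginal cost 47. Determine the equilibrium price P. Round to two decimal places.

106.50

Solve by backward induction. Given q_S, the follower Ember maximises π_E = (357 - 2q_S - 2q_E)q_E - 47q_E.
∂π_E/∂q_E = 310 - 2q_S - 4q_E = 0 gives the reaction function q_E = (310 - 2q_S)/4.
Solace substitutes q_E(q_S) into its own profit: π_S = q_S(357 - 2q_S - (310 - 2q_S)/2) - 11q_S = (202 - q_S)q_S - 11q_S.
Maximising: ∂π_S/∂q_S = 191 - 2q_S = 0, giving q_S = 191/2.
Then q_E = (310 - 2·(191/2))/4 = 119/4.
Total output Q = 501/4, so price P = 357 - 2·(501/4) = 213/2.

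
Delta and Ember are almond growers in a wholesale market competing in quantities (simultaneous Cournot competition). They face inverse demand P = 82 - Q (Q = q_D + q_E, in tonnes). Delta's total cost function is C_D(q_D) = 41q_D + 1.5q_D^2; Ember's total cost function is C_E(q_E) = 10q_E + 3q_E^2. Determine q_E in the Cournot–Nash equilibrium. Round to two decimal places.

8.18

Delta's profit: π_D = (82 - Q)q_D - (41q_D + (3/2)q_D²). Setting ∂π_D/∂q_D = 0: 41 - 5q_D - (q_E) = 0.
Ember's first-order condition: 72 - 8q_E - (q_D) = 0.
Rearranging gives the reaction functions q_D = (41 - q_E)/5 and q_E = (72 - q_D)/8.
Solving the pair: q_D = 256/39, q_E = 319/39.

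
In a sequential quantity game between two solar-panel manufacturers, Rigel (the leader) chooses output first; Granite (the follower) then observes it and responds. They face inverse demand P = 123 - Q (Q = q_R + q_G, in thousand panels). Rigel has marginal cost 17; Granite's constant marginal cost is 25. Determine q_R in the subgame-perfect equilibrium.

57

The follower Granite best-responds to any q_R: π_G = (123 - Q)q_G - 25q_G.
Setting the follower's marginal profit to zero, 98 - q_R - 2q_G = 0, i.e. q_G = (98 - q_R)/2.
Rigel substitutes q_G(q_R) into its own profit: π_R = q_R(123 - q_R - (98 - q_R)/2) - 17q_R = (74 - (1/2)q_R)q_R - 17q_R.
Leader FOC: 57 - q_R = 0, so q_R = 57.
Then q_G = (98 - 57)/2 = 41/2.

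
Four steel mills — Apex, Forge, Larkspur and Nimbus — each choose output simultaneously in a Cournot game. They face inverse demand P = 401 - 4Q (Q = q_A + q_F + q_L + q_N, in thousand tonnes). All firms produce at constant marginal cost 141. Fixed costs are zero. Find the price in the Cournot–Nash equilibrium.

A representative firm's profit is π_i = q_i(401 - 4Q) - 141q_i.
First-order condition (treating rivals' output as given): 260 - 8q_i - 4·Σ_{j≠i} q_j = 0.
By symmetry each firm produces the same amount; substituting Σ_{j≠i} q_j = 3q_i yields q_i = 260/20 = 13.
Total output Q = 52, so price P = 401 - 4·52 = 193.

193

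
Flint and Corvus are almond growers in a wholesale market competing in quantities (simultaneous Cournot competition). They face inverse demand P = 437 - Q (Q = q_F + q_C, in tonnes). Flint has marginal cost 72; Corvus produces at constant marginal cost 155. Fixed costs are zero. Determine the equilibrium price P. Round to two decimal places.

221.33

Flint's profit: π_F = (437 - Q)q_F - (72q_F). Setting ∂π_F/∂q_F = 0: 365 - 2q_F - (q_C) = 0.
Corvus's first-order condition: 282 - 2q_C - (q_F) = 0.
So q_F = (365 - q_C)/2 and q_C = (282 - q_F)/2.
Substituting one into the other gives q_F = 448/3 and q_C = 199/3.
Total output Q = 647/3, so price P = 437 - 647/3 = 664/3.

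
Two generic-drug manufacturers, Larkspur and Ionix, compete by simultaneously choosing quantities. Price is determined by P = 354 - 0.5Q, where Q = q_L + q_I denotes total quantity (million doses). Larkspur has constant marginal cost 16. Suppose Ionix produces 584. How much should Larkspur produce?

46

With the rival's output fixed at 584, Larkspur's profit is π_L = (354 - (1/2)·584 - (1/2)q_L)q_L - (16q_L) = (62 - (1/2)q_L)q_L - (16q_L).
∂π_L/∂q_L = 46 - q_L = 0, so q_L = 46.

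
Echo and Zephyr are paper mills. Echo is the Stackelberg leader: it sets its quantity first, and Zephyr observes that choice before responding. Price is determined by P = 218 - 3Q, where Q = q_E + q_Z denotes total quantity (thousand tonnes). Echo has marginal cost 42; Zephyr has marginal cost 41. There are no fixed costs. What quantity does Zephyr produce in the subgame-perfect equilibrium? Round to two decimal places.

The follower Zephyr best-responds to any q_E: π_Z = (218 - 3Q)q_Z - 41q_Z.
∂π_Z/∂q_Z = 177 - 3q_E - 6q_Z = 0 gives the reaction function q_Z = (177 - 3q_E)/6.
Echo substitutes q_Z(q_E) into its own profit: π_E = q_E(218 - 3q_E - (177 - 3q_E)/2) - 42q_E = (259/2 - (3/2)q_E)q_E - 42q_E.
Maximising: ∂π_E/∂q_E = 175/2 - 3q_E = 0, giving q_E = 175/6.
Then q_Z = (177 - 3·(175/6))/6 = 179/12.

14.92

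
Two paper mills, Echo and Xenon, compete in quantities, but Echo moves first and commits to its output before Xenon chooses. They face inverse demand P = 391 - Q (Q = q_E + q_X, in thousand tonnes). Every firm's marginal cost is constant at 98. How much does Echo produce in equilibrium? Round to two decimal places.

The follower Xenon best-responds to any q_E: π_X = (391 - Q)q_X - 98q_X.
Setting the follower's marginal profit to zero, 293 - q_E - 2q_X = 0, i.e. q_X = (293 - q_E)/2.
The leader anticipates this reaction. Substituting into P = 391 - Q gives P = 489/2 - (1/2)q_E, so π_E = (489/2 - (1/2)q_E)q_E - 98q_E.
The leader's first-order condition 293/2 - q_E = 0 yields q_E = 293/2.
Then q_X = (293 - 293/2)/2 = 293/4.

146.50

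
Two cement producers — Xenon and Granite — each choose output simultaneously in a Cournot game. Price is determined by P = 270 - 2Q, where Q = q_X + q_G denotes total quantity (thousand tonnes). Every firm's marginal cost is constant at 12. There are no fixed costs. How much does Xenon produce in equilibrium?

43

A representative firm's profit is π_i = q_i(270 - 2Q) - 12q_i.
First-order condition (treating rivals' output as given): 258 - 4q_i - 2q_j = 0.
With identical firms every q_j equals q_i, so q_j = q_i and 258 = 6q_i, giving q_i = 43.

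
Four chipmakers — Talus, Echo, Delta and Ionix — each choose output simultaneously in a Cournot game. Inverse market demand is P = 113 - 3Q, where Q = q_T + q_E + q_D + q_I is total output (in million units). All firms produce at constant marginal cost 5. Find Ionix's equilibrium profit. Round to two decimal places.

A representative firm's profit is π_i = q_i(113 - 3Q) - 5q_i.
Setting ∂π_i/∂q_i = 0 with rivals' quantities fixed: 108 - 6q_i - 3·Σ_{j≠i} q_j = 0.
With identical firms every q_j equals q_i, so Σ_{j≠i} q_j = 3q_i and 108 = 15q_i, giving q_i = 36/5.
Price P = 113 - 3·(144/5) = 133/5.
Ionix's profit: (133/5 - 5)·(36/5) = 155.5200.

155.52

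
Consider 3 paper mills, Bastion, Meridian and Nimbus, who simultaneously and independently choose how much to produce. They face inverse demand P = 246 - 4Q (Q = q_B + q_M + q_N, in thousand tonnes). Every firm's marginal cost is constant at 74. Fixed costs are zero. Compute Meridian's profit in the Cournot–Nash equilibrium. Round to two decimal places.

462.25

Each firm earns π_i = (246 - 4Q)q_i - 74q_i.
First-order condition (treating rivals' output as given): 172 - 8q_i - 4·Σ_{j≠i} q_j = 0.
With identical firms every q_j equals q_i, so Σ_{j≠i} q_j = 2q_i and 172 = 16q_i, giving q_i = 43/4.
Price P = 246 - 4·(129/4) = 117.
Meridian's profit: (117 - 74)·(43/4) = 1849/4.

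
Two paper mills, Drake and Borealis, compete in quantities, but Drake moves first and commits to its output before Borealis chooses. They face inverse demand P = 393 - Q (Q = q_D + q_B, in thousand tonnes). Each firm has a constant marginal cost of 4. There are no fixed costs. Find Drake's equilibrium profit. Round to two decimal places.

Solve by backward induction. Given q_D, the follower Borealis maximises π_B = (393 - q_D - q_B)q_B - 4q_B.
Follower FOC: 389 - q_D - 2q_B = 0, so q_B(q_D) = (389 - q_D)/2.
The leader anticipates this reaction. Substituting into P = 393 - Q gives P = 397/2 - (1/2)q_D, so π_D = (397/2 - (1/2)q_D)q_D - 4q_D.
Leader FOC: 389/2 - q_D = 0, so q_D = 389/2.
Then q_B = (389 - 389/2)/2 = 389/4.
Price P = 393 - 1167/4 = 405/4.
Drake's profit: (405/4 - 4)·(389/2) = 18915.1250.

18915.13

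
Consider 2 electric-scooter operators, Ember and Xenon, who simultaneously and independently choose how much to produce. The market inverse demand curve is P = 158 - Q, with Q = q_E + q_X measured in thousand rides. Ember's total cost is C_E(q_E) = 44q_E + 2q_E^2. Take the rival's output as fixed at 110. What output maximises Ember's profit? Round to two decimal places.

With the rival's output fixed at 110, Ember's profit is π_E = (158 - 110 - q_E)q_E - (44q_E + 2q_E²) = (48 - q_E)q_E - (44q_E + 2q_E²).
∂π_E/∂q_E = 4 - 6q_E = 0, so q_E = 2/3.

0.67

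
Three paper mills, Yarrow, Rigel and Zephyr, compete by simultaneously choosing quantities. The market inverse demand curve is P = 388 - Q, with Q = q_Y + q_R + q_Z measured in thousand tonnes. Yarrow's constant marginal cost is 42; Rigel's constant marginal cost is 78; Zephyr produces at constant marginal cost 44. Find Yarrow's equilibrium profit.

Yarrow's profit: π_Y = (388 - Q)q_Y - (42q_Y). Setting ∂π_Y/∂q_Y = 0: 346 - 2q_Y - (q_R + q_Z) = 0.
Rigel's first-order condition: 310 - 2q_R - (q_Y + q_Z) = 0.
Zephyr's first-order condition: 344 - 2q_Z - (q_Y + q_R) = 0.
Adding the 3 conditions: 1000 − 2Q − 2Q = 0, i.e. Q = 250.
Back-substituting: q_Y = (346 − 250) = 96, q_R = (310 − 250) = 60, q_Z = (344 − 250) = 94.
Price P = 388 - 250 = 138.
Yarrow's profit: (138 - 42)·96 = 9216.

9216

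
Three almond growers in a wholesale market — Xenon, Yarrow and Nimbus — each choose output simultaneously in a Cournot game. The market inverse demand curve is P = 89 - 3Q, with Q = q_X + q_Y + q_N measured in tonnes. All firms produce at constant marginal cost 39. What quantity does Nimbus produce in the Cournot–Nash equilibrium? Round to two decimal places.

A representative firm's profit is π_i = q_i(89 - 3Q) - 39q_i.
Setting ∂π_i/∂q_i = 0 with rivals' quantities fixed: 50 - 6q_i - 3·Σ_{j≠i} q_j = 0.
With identical firms every q_j equals q_i, so Σ_{j≠i} q_j = 2q_i and 50 = 12q_i, giving q_i = 25/6.

4.17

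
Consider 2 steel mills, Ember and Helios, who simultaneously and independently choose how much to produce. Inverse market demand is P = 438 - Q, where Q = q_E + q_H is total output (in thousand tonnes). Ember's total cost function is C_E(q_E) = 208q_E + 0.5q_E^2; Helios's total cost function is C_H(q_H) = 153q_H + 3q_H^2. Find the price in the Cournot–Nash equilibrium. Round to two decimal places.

Ember's profit: π_E = (438 - Q)q_E - (208q_E + (1/2)q_E²). Setting ∂π_E/∂q_E = 0: 230 - 3q_E - (q_H) = 0.
Helios's profit: π_H = (438 - Q)q_H - (153q_H + 3q_H²). Setting ∂π_H/∂q_H = 0: 285 - 8q_H - (q_E) = 0.
Rearranging gives the reaction functions q_E = (230 - q_H)/3 and q_H = (285 - q_E)/8.
Solving the pair: q_E = 1555/23, q_H = 625/23.
Total output Q = 94.7826, so price P = 438 - 94.7826 = 343.2174.

343.22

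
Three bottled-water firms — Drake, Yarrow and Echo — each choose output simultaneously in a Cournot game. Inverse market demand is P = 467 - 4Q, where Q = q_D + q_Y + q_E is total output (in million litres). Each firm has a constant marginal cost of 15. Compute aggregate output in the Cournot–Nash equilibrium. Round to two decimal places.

84.75

A representative firm's profit is π_i = q_i(467 - 4Q) - 15q_i.
Setting ∂π_i/∂q_i = 0 with rivals' quantities fixed: 452 - 8q_i - 4·Σ_{j≠i} q_j = 0.
By symmetry each firm produces the same amount; substituting Σ_{j≠i} q_j = 2q_i yields q_i = 452/16 = 113/4.
Total output Q = 113/4 + 113/4 + 113/4 = 339/4.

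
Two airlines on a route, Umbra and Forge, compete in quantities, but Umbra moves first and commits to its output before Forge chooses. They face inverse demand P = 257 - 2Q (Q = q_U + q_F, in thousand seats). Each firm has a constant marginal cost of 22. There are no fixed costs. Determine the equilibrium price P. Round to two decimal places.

80.75

The follower Forge best-responds to any q_U: π_F = (257 - 2Q)q_F - 22q_F.
∂π_F/∂q_F = 235 - 2q_U - 4q_F = 0 gives the reaction function q_F = (235 - 2q_U)/4.
The leader anticipates this reaction. Substituting into P = 257 - 2Q gives P = 279/2 - q_U, so π_U = (279/2 - q_U)q_U - 22q_U.
Leader FOC: 235/2 - 2q_U = 0, so q_U = 235/4.
Then q_F = (235 - 2·(235/4))/4 = 235/8.
Total output Q = 705/8, so price P = 257 - 2·(705/8) = 323/4.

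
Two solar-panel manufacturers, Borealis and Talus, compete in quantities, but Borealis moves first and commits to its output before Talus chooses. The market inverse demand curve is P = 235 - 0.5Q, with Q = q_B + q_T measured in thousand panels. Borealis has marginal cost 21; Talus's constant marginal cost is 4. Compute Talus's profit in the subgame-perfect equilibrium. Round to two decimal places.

Solve by backward induction. Given q_B, the follower Talus maximises π_T = (235 - (1/2)q_B - (1/2)q_T)q_T - 4q_T.
Follower FOC: 231 - (1/2)q_B - q_T = 0, so q_T(q_B) = (231 - (1/2)q_B).
Borealis substitutes q_T(q_B) into its own profit: π_B = q_B(235 - (1/2)q_B - (231 - (1/2)q_B)/2) - 21q_B = (239/2 - (1/4)q_B)q_B - 21q_B.
The leader's first-order condition 197/2 - (1/2)q_B = 0 yields q_B = 197.
Then q_T = (231 - (1/2)·197) = 265/2.
Price P = 235 - (1/2)·(659/2) = 281/4.
Talus's profit: (281/4 - 4)·(265/2) = 8778.1250.

8778.13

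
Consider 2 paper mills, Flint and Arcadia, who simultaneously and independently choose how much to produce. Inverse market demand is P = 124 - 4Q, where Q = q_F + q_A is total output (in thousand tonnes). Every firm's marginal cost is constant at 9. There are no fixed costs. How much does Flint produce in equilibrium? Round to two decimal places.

9.58

A representative firm's profit is π_i = q_i(124 - 4Q) - 9q_i.
Setting ∂π_i/∂q_i = 0 with rivals' quantities fixed: 115 - 8q_i - 4q_j = 0.
With identical firms every q_j equals q_i, so q_j = q_i and 115 = 12q_i, giving q_i = 115/12.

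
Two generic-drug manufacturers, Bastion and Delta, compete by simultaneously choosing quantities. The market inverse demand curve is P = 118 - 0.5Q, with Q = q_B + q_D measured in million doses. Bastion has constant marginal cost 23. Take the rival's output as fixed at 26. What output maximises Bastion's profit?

82

With the rival's output fixed at 26, Bastion's profit is π_B = (118 - (1/2)·26 - (1/2)q_B)q_B - (23q_B) = (105 - (1/2)q_B)q_B - (23q_B).
∂π_B/∂q_B = 82 - q_B = 0, so q_B = 82.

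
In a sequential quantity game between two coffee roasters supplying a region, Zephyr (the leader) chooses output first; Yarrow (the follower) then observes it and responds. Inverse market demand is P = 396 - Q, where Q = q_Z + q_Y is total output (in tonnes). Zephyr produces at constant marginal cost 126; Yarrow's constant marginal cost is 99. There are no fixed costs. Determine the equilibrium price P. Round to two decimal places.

186.75

The follower Yarrow best-responds to any q_Z: π_Y = (396 - Q)q_Y - 99q_Y.
Follower FOC: 297 - q_Z - 2q_Y = 0, so q_Y(q_Z) = (297 - q_Z)/2.
The leader anticipates this reaction. Substituting into P = 396 - Q gives P = 495/2 - (1/2)q_Z, so π_Z = (495/2 - (1/2)q_Z)q_Z - 126q_Z.
Maximising: ∂π_Z/∂q_Z = 243/2 - q_Z = 0, giving q_Z = 243/2.
Then q_Y = (297 - 243/2)/2 = 351/4.
Total output Q = 837/4, so price P = 396 - 837/4 = 747/4.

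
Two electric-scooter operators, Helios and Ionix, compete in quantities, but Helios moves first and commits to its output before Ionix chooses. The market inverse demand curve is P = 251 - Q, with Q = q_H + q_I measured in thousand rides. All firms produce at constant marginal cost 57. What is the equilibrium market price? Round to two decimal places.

The follower Ionix best-responds to any q_H: π_I = (251 - Q)q_I - 57q_I.
∂π_I/∂q_I = 194 - q_H - 2q_I = 0 gives the reaction function q_I = (194 - q_H)/2.
The leader anticipates this reaction. Substituting into P = 251 - Q gives P = 154 - (1/2)q_H, so π_H = (154 - (1/2)q_H)q_H - 57q_H.
Maximising: ∂π_H/∂q_H = 97 - q_H = 0, giving q_H = 97.
Then q_I = (194 - 97)/2 = 97/2.
Total output Q = 291/2, so price P = 251 - 291/2 = 211/2.

105.50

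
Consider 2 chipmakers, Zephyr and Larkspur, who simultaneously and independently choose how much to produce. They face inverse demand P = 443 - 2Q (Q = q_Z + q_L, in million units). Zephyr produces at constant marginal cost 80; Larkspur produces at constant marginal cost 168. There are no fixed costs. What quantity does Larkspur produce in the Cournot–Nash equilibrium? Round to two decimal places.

31.17

Zephyr's profit: π_Z = (443 - 2Q)q_Z - (80q_Z). Setting ∂π_Z/∂q_Z = 0: 363 - 4q_Z - 2(q_L) = 0.
Larkspur's first-order condition: 275 - 4q_L - 2(q_Z) = 0.
Best responses: q_Z = (363 - 2q_L)/4, q_L = (275 - 2q_Z)/4.
Substituting one into the other gives q_Z = 451/6 and q_L = 187/6.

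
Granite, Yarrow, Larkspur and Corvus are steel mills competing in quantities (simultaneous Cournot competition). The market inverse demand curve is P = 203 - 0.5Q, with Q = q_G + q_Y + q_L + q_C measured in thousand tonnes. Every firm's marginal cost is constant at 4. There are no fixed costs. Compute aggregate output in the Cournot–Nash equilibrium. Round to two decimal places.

A representative firm's profit is π_i = q_i(203 - 0.5Q) - 4q_i.
First-order condition (treating rivals' output as given): 199 - q_i - (1/2)·Σ_{j≠i} q_j = 0.
By symmetry each firm produces the same amount; substituting Σ_{j≠i} q_j = 3q_i yields q_i = 199/(5/2) = 398/5.
Total output Q = 398/5 + 398/5 + 398/5 + 398/5 = 1592/5.

318.40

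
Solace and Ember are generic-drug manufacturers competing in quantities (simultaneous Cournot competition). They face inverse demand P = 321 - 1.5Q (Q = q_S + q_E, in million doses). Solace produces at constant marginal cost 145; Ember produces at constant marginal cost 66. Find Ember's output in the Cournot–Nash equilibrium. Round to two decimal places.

74.22

Solace's profit: π_S = (321 - 1.5Q)q_S - (145q_S). Setting ∂π_S/∂q_S = 0: 176 - 3q_S - (3/2)(q_E) = 0.
Ember's first-order condition: 255 - 3q_E - (3/2)(q_S) = 0.
Rearranging gives the reaction functions q_S = (176 - (3/2)q_E)/3 and q_E = (255 - (3/2)q_S)/3.
Solving the pair: q_S = 194/9, q_E = 668/9.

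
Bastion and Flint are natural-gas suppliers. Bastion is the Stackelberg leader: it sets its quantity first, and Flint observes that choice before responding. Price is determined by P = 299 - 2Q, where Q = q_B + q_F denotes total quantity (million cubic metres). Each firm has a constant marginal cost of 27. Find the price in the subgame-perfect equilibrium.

95

Solve by backward induction. Given q_B, the follower Flint maximises π_F = (299 - 2q_B - 2q_F)q_F - 27q_F.
Setting the follower's marginal profit to zero, 272 - 2q_B - 4q_F = 0, i.e. q_F = (272 - 2q_B)/4.
Bastion substitutes q_F(q_B) into its own profit: π_B = q_B(299 - 2q_B - (272 - 2q_B)/2) - 27q_B = (163 - q_B)q_B - 27q_B.
Leader FOC: 136 - 2q_B = 0, so q_B = 68.
Then q_F = (272 - 2·68)/4 = 34.
Total output Q = 102, so price P = 299 - 2·102 = 95.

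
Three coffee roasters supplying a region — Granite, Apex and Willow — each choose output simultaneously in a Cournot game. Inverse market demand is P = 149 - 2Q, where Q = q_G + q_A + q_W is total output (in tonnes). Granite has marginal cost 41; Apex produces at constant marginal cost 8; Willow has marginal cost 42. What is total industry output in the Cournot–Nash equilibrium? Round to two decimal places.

44.50

Granite's profit: π_G = (149 - 2Q)q_G - (41q_G). Setting ∂π_G/∂q_G = 0: 108 - 4q_G - 2(q_A + q_W) = 0.
Apex's first-order condition: 141 - 4q_A - 2(q_G + q_W) = 0.
Willow's profit: π_W = (149 - 2Q)q_W - (42q_W). Setting ∂π_W/∂q_W = 0: 107 - 4q_W - 2(q_G + q_A) = 0.
Adding the 3 conditions: 356 − 4Q − 4Q = 0, i.e. Q = 89/2.
Back-substituting: q_G = (108 − 89)/2 = 19/2, q_A = (141 − 89)/2 = 26, q_W = (107 − 89)/2 = 9.
Total output Q = 19/2 + 26 + 9 = 89/2.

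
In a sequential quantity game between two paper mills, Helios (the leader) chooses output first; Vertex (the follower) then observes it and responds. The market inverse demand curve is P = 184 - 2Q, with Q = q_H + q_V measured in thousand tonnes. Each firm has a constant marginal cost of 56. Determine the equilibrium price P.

88

Solve by backward induction. Given q_H, the follower Vertex maximises π_V = (184 - 2q_H - 2q_V)q_V - 56q_V.
Setting the follower's marginal profit to zero, 128 - 2q_H - 4q_V = 0, i.e. q_V = (128 - 2q_H)/4.
The leader anticipates this reaction. Substituting into P = 184 - 2Q gives P = 120 - q_H, so π_H = (120 - q_H)q_H - 56q_H.
Leader FOC: 64 - 2q_H = 0, so q_H = 32.
Then q_V = (128 - 2·32)/4 = 16.
Total output Q = 48, so price P = 184 - 2·48 = 88.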